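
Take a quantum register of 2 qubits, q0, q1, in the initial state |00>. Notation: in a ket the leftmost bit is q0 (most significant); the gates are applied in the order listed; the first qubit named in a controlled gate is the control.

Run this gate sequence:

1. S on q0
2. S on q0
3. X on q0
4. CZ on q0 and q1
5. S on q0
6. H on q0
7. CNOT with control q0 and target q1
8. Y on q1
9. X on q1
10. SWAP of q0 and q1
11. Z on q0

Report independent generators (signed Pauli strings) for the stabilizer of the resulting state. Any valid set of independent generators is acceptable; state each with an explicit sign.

The stabilizer group can be generated by -XX, +ZZ, among other valid generating sets.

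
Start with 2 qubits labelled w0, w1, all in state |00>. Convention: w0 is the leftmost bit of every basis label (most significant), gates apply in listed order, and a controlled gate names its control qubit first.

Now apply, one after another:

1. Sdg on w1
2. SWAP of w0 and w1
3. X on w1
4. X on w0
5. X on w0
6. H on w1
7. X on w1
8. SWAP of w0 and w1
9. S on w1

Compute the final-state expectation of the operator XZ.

The observable XZ averages to -1.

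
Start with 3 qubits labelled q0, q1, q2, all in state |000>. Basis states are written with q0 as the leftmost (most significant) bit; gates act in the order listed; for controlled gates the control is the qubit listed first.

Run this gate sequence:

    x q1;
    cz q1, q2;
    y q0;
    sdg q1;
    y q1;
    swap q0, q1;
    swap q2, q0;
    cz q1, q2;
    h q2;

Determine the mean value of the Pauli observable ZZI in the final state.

In the final state, ZZI has expectation -1.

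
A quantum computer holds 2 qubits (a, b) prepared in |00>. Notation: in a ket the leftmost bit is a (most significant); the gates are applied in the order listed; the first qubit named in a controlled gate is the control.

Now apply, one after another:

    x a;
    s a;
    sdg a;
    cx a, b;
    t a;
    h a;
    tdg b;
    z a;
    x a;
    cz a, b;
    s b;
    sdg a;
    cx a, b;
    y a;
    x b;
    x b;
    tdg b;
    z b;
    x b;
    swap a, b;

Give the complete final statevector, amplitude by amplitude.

The final amplitudes are 0 on |00>, -sqrt(2)*exp(3*I*pi/4)/2 on |01>, sqrt(2)*I/2 on |10>, 0 on |11>. Key observation: gates 15-16 undo each other exactly, leaving only the rest of the circuit to track.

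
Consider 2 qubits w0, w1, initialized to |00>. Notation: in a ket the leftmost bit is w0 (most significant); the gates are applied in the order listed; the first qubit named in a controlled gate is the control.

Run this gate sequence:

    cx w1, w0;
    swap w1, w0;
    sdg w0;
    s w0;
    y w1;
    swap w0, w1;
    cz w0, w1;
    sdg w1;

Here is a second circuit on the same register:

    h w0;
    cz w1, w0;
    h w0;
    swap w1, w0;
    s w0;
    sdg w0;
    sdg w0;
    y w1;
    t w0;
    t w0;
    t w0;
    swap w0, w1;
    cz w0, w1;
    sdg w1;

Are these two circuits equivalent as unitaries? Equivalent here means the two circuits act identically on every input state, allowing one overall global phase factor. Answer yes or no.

No: there is an input state on which the two circuits produce genuinely different outputs (not merely differing by a phase).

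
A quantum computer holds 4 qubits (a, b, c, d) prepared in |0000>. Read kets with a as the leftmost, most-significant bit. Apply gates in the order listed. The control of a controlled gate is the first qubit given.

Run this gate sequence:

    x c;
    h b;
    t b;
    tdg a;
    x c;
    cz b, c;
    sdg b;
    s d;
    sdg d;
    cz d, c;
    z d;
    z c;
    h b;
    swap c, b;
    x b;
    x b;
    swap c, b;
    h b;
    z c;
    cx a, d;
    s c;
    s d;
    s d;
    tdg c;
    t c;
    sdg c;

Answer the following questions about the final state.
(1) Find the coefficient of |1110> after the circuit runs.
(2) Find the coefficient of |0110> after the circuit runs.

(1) |1110> carries amplitude 0 in the final state. Key observation: steps 12-19 multiply out to the identity, so the circuit reduces to the remaining gates.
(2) The amplitude on |0110> is 0.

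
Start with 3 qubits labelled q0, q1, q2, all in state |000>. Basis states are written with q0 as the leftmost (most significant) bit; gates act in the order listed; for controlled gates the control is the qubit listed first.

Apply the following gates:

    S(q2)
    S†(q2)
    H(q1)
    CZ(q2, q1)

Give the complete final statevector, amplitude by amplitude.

The final amplitudes are sqrt(2)/2 on |000>, sqrt(2)/2 on |010>, and 0 on every other basis state.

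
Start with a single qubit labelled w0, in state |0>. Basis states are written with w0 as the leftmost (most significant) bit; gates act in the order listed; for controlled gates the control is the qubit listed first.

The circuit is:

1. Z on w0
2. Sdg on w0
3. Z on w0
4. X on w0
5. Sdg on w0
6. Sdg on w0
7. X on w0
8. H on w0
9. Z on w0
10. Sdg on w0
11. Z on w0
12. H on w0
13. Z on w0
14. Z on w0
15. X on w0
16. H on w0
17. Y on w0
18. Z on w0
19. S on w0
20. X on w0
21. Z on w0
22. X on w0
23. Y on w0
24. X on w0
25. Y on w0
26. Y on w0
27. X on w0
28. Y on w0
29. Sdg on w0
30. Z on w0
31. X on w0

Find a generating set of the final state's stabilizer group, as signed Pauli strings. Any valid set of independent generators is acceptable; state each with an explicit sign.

The final state is stabilized by the group generated by +Y; other independent generating sets are equally valid. Key observation: steps 23-28 multiply out to the identity, so the circuit reduces to the remaining gates.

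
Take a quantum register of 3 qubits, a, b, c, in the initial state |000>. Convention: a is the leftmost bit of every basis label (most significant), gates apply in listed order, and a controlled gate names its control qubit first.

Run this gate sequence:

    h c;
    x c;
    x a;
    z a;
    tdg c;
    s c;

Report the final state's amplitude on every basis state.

After the circuit, the state carries amplitude -sqrt(2)/2 on |100>, -sqrt(2)*exp(I*pi/4)/2 on |101>, and 0 on every other basis state.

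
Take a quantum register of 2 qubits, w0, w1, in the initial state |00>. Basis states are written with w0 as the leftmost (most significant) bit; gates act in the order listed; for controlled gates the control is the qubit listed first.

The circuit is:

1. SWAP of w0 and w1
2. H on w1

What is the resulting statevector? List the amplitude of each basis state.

The resulting statevector has amplitude sqrt(2)/2 on |00>, sqrt(2)/2 on |01>, 0 on |10>, 0 on |11>.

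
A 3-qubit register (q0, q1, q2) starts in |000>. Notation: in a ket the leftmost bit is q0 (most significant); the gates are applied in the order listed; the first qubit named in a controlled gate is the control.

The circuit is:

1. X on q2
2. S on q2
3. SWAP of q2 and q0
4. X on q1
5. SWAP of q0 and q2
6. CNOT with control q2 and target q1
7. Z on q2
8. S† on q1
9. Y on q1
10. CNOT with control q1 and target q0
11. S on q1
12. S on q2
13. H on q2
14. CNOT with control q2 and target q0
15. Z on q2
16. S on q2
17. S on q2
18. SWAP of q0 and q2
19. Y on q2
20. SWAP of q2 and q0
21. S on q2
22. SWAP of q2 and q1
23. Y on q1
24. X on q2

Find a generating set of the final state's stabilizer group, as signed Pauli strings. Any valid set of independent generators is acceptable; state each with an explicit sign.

The stabilizer group can be generated by +XYI, -ZZI, +IIZ, among other valid generating sets.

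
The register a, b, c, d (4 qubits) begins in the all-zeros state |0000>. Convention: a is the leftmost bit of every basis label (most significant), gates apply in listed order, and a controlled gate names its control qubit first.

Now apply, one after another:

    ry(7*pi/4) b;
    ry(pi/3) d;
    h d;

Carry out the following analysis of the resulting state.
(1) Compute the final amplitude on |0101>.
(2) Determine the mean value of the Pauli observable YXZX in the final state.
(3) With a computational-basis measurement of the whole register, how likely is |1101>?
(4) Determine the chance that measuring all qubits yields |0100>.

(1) The final state's coefficient on |0101> equals sqrt(2 - sqrt(2))*(-sqrt(2) + sqrt(6))/8.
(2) In the final state, YXZX has expectation 0.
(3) The probability of measuring |1101> is 0.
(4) A full measurement returns |0100> with probability -sqrt(2)/8 - sqrt(6)/16 + sqrt(3)/8 + 1/4.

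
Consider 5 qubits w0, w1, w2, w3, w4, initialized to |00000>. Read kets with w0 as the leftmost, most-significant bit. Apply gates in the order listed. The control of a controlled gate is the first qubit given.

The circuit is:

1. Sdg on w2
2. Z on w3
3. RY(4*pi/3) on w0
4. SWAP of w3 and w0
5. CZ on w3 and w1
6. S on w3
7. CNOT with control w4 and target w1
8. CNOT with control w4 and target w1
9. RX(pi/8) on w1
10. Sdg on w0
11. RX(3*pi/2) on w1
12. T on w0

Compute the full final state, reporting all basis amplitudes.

The resulting statevector has amplitude sin(5*pi/16)/2 on |00000>, -sqrt(3)*I*sin(5*pi/16)/2 on |00010>, I*sin(3*pi/16)/2 on |01000>, sqrt(3)*sin(3*pi/16)/2 on |01010>, and 0 on every other basis state. Key observation: steps 7-8 multiply out to the identity, so the circuit reduces to the remaining gates.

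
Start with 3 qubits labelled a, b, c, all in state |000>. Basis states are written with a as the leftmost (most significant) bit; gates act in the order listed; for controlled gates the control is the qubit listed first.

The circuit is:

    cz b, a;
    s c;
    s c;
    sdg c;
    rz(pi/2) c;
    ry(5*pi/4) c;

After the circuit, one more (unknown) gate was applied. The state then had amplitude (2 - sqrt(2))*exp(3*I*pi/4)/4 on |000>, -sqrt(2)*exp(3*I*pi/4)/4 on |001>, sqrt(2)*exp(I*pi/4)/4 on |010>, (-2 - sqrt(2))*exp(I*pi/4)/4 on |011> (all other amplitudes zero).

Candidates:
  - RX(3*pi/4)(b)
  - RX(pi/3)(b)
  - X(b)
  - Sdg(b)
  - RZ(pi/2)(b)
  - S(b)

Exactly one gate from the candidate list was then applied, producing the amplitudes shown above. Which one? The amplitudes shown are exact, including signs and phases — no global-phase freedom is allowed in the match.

The unique candidate consistent with the amplitudes is RX(3*pi/4)(b).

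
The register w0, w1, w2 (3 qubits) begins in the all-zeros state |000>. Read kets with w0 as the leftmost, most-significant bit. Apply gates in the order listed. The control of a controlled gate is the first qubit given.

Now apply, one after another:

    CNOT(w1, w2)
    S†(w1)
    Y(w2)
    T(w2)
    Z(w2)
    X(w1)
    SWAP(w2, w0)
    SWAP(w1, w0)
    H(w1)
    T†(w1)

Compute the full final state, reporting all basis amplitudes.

After the circuit, the state carries amplitude -sqrt(2)*exp(3*I*pi/4)/2 on |100>, sqrt(2)*I/2 on |110>, and 0 on every other basis state.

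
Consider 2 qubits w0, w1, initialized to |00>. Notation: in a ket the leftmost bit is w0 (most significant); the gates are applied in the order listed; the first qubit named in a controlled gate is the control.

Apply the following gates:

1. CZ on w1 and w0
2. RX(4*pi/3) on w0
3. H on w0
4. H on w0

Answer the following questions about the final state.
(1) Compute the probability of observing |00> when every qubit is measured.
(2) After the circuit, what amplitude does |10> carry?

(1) A full measurement returns |00> with probability 1/4. Key observation: the block from step 3 through step 4 cancels to the identity and can be dropped.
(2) The amplitude on |10> is -sqrt(3)*I/2.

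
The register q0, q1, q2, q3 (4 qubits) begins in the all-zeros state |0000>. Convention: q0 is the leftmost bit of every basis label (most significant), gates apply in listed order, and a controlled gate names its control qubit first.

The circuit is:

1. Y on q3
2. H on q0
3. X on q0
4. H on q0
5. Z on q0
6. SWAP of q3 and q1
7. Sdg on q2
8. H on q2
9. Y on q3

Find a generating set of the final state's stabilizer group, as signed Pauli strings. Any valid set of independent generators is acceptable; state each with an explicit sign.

One valid set of independent stabilizer generators is +IIXI, +ZIII, -IZII, -IIIZ (any independent generating set of the same group is equally correct). Key observation: gates 2-5 undo each other exactly, leaving only the rest of the circuit to track.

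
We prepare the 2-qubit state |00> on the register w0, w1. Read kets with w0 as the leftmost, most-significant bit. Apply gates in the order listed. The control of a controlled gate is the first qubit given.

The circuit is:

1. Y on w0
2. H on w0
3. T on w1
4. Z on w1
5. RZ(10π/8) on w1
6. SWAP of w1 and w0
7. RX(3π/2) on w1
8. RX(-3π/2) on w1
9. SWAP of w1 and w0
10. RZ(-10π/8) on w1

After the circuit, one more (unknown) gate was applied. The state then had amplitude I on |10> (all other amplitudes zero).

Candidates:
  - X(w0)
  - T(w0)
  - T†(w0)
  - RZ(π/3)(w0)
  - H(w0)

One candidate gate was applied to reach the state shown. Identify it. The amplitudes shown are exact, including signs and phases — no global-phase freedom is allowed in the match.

The applied gate was H(w0). Key observation: steps 5-10 multiply out to the identity, so the circuit reduces to the remaining gates.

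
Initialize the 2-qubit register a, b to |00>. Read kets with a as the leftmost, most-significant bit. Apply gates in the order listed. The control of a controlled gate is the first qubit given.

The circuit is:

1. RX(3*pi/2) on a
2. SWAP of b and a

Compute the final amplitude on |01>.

|01> carries amplitude -sqrt(2)*I/2 in the final state.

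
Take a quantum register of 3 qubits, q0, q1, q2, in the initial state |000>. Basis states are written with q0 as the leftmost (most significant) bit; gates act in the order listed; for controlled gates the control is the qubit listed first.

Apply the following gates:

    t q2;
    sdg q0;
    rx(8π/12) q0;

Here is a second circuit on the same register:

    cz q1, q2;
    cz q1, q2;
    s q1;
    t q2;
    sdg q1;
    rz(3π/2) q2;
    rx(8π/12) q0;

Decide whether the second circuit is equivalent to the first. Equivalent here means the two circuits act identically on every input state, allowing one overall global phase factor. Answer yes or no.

No — the two circuits implement different unitaries, even allowing a global phase.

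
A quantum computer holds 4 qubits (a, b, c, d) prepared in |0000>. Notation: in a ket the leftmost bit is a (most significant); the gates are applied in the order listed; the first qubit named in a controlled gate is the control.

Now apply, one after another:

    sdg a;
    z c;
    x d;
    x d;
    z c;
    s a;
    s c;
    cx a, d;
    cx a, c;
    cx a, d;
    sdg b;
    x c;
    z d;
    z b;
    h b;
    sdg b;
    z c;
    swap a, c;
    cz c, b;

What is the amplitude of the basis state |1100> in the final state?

The amplitude on |1100> is sqrt(2)*I/2. Key observation: steps 1-6 multiply out to the identity, so the circuit reduces to the remaining gates.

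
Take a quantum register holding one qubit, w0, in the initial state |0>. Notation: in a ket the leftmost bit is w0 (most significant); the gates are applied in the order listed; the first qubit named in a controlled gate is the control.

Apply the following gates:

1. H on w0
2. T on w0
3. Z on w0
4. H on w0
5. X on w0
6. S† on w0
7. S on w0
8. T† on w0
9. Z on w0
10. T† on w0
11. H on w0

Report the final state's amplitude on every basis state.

The final amplitudes are sqrt(2)*(1 - exp(3*I*pi/4) + exp(I*pi/4) + I)/4 on |0>, sqrt(2)*(1 - I + sqrt(2)*I)/4 on |1>.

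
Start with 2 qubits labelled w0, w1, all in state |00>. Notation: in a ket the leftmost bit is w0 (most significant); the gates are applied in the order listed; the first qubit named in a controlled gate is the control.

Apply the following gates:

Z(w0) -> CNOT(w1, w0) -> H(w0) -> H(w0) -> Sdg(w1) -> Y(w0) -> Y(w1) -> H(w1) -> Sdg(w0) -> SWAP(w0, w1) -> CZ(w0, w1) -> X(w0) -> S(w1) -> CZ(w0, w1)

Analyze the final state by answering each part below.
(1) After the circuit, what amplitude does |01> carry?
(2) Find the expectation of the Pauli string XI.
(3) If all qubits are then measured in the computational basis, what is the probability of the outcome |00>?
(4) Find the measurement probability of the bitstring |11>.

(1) The final state's coefficient on |01> equals -sqrt(2)/2.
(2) The observable XI averages to -1.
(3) The probability of measuring |00> is 0.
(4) Outcome |11> occurs with probability 1/2.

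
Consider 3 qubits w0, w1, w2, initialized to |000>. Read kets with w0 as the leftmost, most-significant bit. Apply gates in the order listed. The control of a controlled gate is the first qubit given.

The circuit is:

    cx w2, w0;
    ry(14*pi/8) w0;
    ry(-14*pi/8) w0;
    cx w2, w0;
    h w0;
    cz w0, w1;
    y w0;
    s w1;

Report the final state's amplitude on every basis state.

The final amplitudes are -sqrt(2)*I/2 on |000>, sqrt(2)*I/2 on |100>, and 0 on every other basis state. Key observation: steps 1-4 multiply out to the identity, so the circuit reduces to the remaining gates.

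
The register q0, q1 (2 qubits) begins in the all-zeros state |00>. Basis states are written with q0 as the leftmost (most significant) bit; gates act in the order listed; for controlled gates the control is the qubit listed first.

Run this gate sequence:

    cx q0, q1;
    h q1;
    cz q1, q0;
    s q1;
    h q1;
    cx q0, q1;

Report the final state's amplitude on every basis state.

The resulting statevector has amplitude 1/2 + I/2 on |00>, 1/2 - I/2 on |01>, 0 on |10>, 0 on |11>.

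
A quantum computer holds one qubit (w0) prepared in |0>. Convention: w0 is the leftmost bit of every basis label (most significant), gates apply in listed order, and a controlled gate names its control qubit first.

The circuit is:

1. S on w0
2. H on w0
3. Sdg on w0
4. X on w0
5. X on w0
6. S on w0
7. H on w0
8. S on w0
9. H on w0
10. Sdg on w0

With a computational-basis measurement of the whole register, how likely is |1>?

The probability of measuring |1> is 1/2.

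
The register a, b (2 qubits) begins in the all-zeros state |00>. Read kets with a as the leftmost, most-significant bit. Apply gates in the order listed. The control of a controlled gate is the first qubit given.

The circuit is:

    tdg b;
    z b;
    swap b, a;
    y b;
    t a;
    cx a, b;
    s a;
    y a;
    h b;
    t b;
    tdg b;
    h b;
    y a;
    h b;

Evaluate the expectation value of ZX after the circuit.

The observable ZX averages to -1. Key observation: steps 8-13 multiply out to the identity, so the circuit reduces to the remaining gates.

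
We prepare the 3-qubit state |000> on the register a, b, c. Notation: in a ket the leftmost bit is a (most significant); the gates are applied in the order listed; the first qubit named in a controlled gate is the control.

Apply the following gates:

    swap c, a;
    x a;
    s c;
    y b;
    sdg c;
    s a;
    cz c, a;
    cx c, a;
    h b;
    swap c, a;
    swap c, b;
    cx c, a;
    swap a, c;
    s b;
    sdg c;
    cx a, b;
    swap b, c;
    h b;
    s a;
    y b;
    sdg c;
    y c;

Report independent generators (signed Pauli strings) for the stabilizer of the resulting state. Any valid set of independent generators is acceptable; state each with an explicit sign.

One valid set of independent stabilizer generators is -XZY, -IXZ, +ZIZ (any independent generating set of the same group is equally correct).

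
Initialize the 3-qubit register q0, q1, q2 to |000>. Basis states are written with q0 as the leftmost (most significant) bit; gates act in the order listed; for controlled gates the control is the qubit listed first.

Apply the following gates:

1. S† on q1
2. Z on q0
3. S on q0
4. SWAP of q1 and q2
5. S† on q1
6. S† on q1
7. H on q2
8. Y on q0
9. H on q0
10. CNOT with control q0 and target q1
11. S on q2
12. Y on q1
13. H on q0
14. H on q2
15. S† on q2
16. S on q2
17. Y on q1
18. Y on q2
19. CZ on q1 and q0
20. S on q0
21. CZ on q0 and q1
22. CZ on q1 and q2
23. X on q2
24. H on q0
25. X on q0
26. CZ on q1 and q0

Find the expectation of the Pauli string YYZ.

The observable YYZ averages to 1.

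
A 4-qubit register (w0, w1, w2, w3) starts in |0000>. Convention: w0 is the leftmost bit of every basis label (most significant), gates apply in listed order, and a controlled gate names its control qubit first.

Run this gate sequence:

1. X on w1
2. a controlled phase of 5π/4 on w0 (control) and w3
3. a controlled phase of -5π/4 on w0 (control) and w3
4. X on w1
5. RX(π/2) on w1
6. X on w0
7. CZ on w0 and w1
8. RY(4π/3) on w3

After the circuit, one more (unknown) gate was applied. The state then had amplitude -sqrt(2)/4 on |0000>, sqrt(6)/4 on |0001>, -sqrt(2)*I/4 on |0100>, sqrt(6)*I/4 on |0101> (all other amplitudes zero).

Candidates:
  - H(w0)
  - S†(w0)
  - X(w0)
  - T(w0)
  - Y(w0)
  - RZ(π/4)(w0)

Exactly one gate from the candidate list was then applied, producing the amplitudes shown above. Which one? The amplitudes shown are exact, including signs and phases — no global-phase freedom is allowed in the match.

The applied gate was X(w0). Key observation: gates 1-4 undo each other exactly, leaving only the rest of the circuit to track.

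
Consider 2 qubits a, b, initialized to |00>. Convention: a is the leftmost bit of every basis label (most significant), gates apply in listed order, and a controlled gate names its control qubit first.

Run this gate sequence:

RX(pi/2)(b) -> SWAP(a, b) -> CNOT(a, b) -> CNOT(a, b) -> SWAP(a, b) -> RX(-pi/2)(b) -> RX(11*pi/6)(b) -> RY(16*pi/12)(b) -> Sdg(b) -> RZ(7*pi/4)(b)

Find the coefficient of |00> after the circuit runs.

|00> carries amplitude (-sqrt(6) - sqrt(2) - 3*sqrt(2)*I + sqrt(6)*I)*exp(I*pi/8)/8 in the final state. Key observation: steps 1-6 multiply out to the identity, so the circuit reduces to the remaining gates.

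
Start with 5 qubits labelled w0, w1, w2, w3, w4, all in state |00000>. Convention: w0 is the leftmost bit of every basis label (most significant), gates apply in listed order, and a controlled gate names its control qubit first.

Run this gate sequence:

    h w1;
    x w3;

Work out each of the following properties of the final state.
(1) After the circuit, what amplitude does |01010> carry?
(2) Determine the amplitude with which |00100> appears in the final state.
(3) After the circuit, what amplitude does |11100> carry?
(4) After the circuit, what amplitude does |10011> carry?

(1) The amplitude on |01010> is sqrt(2)/2.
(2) |00100> carries amplitude 0 in the final state.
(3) |11100> carries amplitude 0 in the final state.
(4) The final state's coefficient on |10011> equals 0.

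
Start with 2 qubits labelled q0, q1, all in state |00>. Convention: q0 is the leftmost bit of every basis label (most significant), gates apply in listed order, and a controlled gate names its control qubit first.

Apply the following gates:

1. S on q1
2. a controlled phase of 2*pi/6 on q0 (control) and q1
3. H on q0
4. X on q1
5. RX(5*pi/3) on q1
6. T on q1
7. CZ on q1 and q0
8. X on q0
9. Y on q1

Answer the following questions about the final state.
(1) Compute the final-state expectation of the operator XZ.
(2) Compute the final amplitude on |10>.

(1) The expectation value of XZ is -1.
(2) The amplitude on |10> is sqrt(6)*exp(3*I*pi/4)/4.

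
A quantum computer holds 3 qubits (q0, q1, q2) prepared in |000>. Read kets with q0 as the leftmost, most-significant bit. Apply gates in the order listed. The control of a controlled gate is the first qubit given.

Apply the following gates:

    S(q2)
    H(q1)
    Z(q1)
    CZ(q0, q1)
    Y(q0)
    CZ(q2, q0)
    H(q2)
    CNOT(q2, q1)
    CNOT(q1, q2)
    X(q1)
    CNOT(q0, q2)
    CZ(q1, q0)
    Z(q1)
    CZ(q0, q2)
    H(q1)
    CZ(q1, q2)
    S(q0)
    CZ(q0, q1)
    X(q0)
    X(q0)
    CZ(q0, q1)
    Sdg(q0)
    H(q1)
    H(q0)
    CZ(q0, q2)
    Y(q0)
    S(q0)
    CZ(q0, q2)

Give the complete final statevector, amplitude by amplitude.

The final amplitudes are sqrt(2)/4 on |000>, -sqrt(2)/4 on |001>, sqrt(2)/4 on |010>, -sqrt(2)/4 on |011>, sqrt(2)*I/4 on |100>, -sqrt(2)*I/4 on |101>, sqrt(2)*I/4 on |110>, -sqrt(2)*I/4 on |111>. Key observation: the block from step 17 through step 22 cancels to the identity and can be dropped.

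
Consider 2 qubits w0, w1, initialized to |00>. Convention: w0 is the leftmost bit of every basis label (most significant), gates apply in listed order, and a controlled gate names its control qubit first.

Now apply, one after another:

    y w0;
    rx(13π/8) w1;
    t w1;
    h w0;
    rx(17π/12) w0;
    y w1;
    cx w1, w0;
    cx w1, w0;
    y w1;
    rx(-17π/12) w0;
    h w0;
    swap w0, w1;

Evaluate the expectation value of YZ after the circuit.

In the final state, YZ has expectation -sqrt(2*sqrt(2) + 4)/4. Key observation: steps 4-11 multiply out to the identity, so the circuit reduces to the remaining gates.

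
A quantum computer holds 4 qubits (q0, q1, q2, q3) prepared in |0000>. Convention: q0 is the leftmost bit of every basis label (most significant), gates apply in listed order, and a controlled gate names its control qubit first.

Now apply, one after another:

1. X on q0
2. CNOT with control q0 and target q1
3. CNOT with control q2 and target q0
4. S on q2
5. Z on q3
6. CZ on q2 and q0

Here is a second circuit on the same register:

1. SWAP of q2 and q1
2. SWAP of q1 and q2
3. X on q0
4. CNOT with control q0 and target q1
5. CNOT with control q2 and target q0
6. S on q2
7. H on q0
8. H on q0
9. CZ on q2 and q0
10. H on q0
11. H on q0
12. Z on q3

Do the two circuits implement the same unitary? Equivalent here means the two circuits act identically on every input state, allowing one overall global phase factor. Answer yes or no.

Yes: on every input state the two circuits agree up to one overall phase factor.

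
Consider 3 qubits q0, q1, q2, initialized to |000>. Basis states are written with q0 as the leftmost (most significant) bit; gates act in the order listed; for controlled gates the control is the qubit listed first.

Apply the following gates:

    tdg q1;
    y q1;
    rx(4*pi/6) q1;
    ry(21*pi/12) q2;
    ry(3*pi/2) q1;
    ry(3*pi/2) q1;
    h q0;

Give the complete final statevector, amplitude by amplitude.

The final amplitudes are -I*sqrt(2*sqrt(2) + 4)/8 on |000>, I*sqrt(4 - 2*sqrt(2))/8 on |001>, sqrt(6*sqrt(2) + 12)/8 on |010>, -sqrt(12 - 6*sqrt(2))/8 on |011>, -I*sqrt(2*sqrt(2) + 4)/8 on |100>, I*sqrt(4 - 2*sqrt(2))/8 on |101>, sqrt(6*sqrt(2) + 12)/8 on |110>, -sqrt(12 - 6*sqrt(2))/8 on |111>.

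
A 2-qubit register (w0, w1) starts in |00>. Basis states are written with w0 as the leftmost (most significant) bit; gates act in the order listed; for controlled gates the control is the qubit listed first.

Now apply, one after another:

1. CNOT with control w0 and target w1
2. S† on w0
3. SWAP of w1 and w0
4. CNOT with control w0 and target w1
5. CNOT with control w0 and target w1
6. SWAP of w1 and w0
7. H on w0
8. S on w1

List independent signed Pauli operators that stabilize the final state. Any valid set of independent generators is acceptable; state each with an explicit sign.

The stabilizer group can be generated by +XI, +IZ, among other valid generating sets. Key observation: steps 3-6 multiply out to the identity, so the circuit reduces to the remaining gates.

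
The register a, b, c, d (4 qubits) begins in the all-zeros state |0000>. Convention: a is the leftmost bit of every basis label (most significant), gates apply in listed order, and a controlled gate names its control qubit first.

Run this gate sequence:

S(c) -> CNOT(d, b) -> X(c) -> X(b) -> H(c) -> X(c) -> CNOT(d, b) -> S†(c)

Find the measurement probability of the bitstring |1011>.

A full measurement returns |1011> with probability 0.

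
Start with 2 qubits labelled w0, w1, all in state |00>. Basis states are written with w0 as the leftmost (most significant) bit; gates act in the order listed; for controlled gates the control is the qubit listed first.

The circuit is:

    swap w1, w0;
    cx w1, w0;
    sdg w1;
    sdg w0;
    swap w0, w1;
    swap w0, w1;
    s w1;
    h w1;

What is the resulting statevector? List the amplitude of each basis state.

After the circuit, the state carries amplitude sqrt(2)/2 on |00>, sqrt(2)/2 on |01>, 0 on |10>, 0 on |11>. Key observation: gates 5-6 undo each other exactly, leaving only the rest of the circuit to track.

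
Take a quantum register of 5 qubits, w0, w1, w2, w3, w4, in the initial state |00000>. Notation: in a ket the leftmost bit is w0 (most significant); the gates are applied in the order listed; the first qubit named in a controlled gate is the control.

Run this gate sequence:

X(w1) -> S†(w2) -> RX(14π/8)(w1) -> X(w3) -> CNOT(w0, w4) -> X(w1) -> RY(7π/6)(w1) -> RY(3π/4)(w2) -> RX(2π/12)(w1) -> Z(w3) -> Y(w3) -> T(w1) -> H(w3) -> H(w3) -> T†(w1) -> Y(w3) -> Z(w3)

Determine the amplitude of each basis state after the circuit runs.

After the circuit, the state carries amplitude (1 - I)*(-2*sqrt(3) + sqrt(6) - sqrt(2)*I + 4*I)/16 on |00010>, (1 - I)*(-sqrt(6) + 2*I + 3*sqrt(2)*I)/16 on |00110>, (1 - I)*(-sqrt(6) - 3*sqrt(2)*I + 2*I)/16 on |01010>, -(1 - I)*(sqrt(6) + 2*sqrt(3) + sqrt(2)*I + 4*I)/16 on |01110>, and 0 on every other basis state.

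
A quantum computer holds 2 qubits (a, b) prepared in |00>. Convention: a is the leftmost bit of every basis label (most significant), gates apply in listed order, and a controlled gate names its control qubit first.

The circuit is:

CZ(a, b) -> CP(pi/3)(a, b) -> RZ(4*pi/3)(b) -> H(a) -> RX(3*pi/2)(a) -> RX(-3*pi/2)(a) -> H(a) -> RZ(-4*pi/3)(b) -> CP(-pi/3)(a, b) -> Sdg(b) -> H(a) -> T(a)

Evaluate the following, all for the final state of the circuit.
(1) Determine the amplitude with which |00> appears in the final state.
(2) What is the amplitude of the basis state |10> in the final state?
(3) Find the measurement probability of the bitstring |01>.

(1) The amplitude on |00> is sqrt(2)/2. Key observation: the block from step 2 through step 9 cancels to the identity and can be dropped.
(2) |10> carries amplitude sqrt(2)*exp(I*pi/4)/2 in the final state.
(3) Outcome |01> occurs with probability 0.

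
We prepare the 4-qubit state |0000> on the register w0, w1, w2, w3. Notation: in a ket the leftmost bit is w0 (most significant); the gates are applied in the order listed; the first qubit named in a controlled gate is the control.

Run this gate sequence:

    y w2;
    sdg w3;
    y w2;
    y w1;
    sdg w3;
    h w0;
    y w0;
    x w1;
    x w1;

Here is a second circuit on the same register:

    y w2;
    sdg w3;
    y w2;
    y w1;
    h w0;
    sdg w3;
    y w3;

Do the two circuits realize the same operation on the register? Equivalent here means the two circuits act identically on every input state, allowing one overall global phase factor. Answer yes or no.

No: there is an input state on which the two circuits produce genuinely different outputs (not merely differing by a phase).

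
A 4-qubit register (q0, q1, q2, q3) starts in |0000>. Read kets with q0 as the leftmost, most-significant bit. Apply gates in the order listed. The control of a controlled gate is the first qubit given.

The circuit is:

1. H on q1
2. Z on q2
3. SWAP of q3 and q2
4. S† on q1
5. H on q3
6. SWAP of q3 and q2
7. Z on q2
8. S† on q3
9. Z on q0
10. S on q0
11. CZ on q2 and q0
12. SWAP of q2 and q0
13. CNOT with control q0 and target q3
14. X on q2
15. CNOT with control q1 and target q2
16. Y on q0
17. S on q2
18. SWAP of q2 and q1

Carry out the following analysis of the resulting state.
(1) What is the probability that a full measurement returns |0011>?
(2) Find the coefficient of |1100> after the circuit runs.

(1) Outcome |0011> occurs with probability 1/4.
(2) The final state's coefficient on |1100> equals -1/2.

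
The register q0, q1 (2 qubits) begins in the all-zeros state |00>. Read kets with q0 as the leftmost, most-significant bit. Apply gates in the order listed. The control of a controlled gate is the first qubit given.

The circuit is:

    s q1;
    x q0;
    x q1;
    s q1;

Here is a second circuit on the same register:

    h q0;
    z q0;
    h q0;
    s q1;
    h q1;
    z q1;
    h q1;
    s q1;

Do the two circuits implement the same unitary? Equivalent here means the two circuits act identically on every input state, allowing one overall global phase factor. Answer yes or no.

Yes, they are equivalent — the unitaries differ by at most a global phase.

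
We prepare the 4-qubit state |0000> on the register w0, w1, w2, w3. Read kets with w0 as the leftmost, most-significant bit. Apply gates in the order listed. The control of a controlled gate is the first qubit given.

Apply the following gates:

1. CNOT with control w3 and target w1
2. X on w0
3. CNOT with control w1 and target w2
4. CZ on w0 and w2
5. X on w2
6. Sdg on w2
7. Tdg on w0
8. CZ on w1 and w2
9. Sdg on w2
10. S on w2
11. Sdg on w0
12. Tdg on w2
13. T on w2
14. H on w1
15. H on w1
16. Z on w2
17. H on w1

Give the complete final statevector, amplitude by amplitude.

The final amplitudes are -sqrt(2)*exp(3*I*pi/4)/2 on |1010>, -sqrt(2)*exp(3*I*pi/4)/2 on |1110>, and 0 on every other basis state.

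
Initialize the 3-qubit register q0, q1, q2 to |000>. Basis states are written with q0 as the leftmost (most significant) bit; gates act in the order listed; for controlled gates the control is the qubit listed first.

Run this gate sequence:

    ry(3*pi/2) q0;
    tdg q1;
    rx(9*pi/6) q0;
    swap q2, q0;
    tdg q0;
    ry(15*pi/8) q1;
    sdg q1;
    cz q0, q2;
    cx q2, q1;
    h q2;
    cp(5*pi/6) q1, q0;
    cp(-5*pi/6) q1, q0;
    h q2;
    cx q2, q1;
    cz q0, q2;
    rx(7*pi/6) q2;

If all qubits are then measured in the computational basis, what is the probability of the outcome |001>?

Outcome |001> occurs with probability cos(pi/16)**2/2. Key observation: the block from step 8 through step 15 cancels to the identity and can be dropped.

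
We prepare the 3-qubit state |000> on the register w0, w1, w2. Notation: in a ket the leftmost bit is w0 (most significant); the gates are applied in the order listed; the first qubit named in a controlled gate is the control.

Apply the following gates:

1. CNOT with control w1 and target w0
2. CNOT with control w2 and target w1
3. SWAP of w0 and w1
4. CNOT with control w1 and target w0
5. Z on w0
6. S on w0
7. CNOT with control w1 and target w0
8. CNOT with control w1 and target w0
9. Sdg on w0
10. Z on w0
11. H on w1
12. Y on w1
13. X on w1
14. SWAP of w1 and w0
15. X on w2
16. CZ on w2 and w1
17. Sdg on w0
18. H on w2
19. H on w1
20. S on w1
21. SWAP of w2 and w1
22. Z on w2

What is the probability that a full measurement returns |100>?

A full measurement returns |100> with probability 1/8. Key observation: gates 5-10 undo each other exactly, leaving only the rest of the circuit to track.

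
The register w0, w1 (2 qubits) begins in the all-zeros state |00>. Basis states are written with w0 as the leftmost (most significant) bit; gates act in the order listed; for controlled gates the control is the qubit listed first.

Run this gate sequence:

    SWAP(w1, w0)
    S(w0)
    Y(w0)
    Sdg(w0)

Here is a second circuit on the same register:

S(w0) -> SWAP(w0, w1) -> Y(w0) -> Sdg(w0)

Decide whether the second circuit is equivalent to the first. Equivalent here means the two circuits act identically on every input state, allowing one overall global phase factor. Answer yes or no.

No, they are not equivalent — no single phase factor reconciles the two unitaries.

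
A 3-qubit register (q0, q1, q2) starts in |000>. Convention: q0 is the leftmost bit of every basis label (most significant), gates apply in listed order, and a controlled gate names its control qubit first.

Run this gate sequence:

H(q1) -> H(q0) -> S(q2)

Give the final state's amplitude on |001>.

The amplitude on |001> is 0.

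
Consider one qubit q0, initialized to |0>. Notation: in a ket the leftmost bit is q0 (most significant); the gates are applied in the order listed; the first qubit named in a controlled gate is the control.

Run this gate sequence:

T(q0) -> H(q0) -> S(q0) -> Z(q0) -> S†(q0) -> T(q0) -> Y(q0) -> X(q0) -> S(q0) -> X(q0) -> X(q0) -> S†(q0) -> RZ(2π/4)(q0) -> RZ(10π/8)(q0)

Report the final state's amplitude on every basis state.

After the circuit, the state carries amplitude -sqrt(2)*exp(5*I*pi/8)/2 on |0>, -sqrt(2)*exp(5*I*pi/8)/2 on |1>. Key observation: steps 9-12 multiply out to the identity, so the circuit reduces to the remaining gates.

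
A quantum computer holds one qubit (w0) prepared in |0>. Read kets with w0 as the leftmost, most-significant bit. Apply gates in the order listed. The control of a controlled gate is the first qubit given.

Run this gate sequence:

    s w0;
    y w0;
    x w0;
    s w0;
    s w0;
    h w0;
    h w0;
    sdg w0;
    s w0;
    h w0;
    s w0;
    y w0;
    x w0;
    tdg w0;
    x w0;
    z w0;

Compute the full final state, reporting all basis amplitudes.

The final amplitudes are sqrt(2)*exp(I*pi/4)/2 on |0>, sqrt(2)/2 on |1>.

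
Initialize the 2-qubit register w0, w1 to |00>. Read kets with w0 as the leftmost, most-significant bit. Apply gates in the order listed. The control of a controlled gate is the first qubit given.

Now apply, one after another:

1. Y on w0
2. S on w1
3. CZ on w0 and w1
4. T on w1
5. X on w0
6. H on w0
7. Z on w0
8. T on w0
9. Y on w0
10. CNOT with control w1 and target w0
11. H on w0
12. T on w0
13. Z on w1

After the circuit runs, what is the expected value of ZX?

In the final state, ZX has expectation 0.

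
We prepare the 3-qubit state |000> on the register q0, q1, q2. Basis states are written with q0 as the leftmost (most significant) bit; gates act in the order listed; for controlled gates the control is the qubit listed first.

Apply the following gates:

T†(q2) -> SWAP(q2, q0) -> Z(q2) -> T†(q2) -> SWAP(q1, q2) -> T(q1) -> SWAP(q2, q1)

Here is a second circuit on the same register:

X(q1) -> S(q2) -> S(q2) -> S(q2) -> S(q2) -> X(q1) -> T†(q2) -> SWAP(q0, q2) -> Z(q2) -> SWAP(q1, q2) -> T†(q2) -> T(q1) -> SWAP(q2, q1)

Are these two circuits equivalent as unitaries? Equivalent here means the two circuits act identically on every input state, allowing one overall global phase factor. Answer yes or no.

No, they are not equivalent — no single phase factor reconciles the two unitaries.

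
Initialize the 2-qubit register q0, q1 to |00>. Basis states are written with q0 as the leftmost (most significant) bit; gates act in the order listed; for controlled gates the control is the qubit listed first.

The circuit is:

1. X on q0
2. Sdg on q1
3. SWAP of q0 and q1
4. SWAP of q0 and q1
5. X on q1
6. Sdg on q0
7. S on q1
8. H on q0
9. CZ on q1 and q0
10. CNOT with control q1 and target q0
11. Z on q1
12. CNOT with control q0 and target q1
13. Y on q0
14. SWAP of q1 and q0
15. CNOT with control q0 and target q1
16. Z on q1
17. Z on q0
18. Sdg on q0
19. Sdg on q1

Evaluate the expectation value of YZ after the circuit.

In the final state, YZ has expectation -1.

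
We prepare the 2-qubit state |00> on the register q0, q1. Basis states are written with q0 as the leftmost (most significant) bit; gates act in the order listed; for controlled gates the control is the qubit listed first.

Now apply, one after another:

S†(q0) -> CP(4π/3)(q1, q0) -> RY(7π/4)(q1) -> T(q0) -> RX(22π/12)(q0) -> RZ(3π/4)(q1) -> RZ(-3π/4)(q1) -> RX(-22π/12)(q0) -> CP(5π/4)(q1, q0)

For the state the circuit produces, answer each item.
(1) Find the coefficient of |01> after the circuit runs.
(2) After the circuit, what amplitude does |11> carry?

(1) |01> carries amplitude sqrt(2 - sqrt(2))/2 in the final state. Key observation: the block from step 5 through step 8 cancels to the identity and can be dropped.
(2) The final state's coefficient on |11> equals 0.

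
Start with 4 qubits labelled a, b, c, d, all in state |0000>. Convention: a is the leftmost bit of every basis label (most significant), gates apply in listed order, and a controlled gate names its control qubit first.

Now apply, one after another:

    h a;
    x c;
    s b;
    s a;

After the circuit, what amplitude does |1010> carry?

|1010> carries amplitude sqrt(2)*I/2 in the final state.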